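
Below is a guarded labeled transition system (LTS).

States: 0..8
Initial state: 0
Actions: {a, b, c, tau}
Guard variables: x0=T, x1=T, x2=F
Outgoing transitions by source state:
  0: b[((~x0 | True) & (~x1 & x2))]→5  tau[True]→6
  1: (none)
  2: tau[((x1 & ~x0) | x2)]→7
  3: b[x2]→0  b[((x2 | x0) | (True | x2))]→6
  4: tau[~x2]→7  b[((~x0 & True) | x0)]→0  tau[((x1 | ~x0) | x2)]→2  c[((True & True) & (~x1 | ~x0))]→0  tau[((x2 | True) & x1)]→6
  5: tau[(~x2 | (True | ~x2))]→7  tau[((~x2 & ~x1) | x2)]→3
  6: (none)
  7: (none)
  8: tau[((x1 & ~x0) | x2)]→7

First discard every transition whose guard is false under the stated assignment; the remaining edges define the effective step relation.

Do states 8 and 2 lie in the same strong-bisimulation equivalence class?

Refine partition for ~:
  round 0: {{0,1,2,3,4,5,6,7,8}}
  round 1: {{0,5},{1,2,6,7,8},{3},{4}}
4 equivalence class(es) (converged in 2)
[8]={1,2,6,7,8}  [2]={1,2,6,7,8}

Answer: BISIMILAR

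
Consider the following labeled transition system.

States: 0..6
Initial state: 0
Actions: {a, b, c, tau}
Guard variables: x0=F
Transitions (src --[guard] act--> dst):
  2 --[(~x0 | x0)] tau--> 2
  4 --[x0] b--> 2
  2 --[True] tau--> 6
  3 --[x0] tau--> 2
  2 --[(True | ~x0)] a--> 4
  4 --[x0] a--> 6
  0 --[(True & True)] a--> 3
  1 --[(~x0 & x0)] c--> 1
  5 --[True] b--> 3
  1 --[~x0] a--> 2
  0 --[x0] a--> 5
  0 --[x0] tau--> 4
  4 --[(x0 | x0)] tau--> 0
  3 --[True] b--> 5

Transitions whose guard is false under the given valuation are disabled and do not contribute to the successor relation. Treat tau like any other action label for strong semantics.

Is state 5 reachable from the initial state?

Answer: REACHABLE

Analysis:
After dropping false guards: 7 live edges.
Layer 0: {0}
Layer 1: {3}  total {0,3}
Layer 2: {5}  total {0,3,5}
R = {0,3,5}
trace reaching 5: a·b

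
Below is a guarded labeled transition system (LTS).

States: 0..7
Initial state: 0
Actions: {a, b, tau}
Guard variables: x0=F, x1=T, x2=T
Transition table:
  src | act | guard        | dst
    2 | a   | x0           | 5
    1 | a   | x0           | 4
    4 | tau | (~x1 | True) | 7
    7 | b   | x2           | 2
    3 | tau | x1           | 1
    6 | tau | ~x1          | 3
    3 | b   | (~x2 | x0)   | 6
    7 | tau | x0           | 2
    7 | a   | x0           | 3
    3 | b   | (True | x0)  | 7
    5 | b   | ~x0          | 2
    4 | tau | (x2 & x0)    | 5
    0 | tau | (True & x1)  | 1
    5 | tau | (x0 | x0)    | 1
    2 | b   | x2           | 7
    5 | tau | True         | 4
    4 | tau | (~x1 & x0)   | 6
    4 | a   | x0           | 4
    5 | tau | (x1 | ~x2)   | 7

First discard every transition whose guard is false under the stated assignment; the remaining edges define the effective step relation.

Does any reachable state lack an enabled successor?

Answer: DEADLOCK at state 1

Trace:
Reachable = {0,1}
  0: tau→1  [deg 1]
  1: ∅  [deadlock]
Path to 1: tau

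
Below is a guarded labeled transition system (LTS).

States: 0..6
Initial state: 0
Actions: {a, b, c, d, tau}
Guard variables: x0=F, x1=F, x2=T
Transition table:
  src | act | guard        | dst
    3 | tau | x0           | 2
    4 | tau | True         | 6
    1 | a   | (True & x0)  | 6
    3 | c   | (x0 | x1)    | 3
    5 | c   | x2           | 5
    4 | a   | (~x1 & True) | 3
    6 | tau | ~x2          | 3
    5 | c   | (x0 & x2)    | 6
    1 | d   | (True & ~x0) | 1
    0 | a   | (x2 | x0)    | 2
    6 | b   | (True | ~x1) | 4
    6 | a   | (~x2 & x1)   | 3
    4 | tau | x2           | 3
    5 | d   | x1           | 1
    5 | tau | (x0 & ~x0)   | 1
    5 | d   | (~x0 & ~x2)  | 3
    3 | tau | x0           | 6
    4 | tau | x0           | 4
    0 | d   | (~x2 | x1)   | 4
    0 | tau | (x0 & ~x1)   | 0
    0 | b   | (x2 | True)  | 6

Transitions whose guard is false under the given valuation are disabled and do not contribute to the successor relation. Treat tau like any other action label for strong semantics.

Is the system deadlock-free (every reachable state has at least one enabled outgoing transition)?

Reach set: {0,2,3,4,6}
  0: a→2  b→6  [2 out]
  2: ∅  [deadlock]
  3: ∅  [deadlock]
  4: a→3  tau→3  tau→6  [3 out]
  6: b→4  [1 out]
Path to 2: a

Answer: DEADLOCK at state 2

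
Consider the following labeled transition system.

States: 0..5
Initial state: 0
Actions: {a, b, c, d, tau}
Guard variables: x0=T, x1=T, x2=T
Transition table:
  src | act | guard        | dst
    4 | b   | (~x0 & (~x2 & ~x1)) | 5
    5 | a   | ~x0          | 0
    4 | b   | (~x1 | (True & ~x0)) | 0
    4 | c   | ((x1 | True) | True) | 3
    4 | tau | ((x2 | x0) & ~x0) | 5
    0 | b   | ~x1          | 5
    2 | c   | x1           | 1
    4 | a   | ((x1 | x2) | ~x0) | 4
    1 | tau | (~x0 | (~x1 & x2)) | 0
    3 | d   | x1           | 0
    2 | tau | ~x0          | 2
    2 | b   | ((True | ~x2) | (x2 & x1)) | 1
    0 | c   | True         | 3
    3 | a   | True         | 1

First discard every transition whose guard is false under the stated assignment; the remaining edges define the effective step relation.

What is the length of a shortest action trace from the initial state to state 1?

BFS to 1:
  depth 0: {0}
  depth 1: {3}
  depth 2: {1}
depth(1)=2, e.g. c·a

Answer: 2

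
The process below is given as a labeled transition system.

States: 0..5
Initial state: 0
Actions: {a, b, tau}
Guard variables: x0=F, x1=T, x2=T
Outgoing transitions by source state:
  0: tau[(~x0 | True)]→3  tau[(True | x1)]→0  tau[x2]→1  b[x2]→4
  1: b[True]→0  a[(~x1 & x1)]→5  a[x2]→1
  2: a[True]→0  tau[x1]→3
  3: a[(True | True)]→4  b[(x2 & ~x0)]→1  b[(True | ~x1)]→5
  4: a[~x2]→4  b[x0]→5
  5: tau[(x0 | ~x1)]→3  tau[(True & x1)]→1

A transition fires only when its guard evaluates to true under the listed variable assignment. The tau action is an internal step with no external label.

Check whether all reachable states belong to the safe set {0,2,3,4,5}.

Safe = {0,2,3,4,5}
R = {0,1,3,4,5}
  0: ok
  1: outside
  3: ok
  4: ok
  5: ok
counterexample path to 1: tau

Answer: INVARIANT VIOLATED at state 1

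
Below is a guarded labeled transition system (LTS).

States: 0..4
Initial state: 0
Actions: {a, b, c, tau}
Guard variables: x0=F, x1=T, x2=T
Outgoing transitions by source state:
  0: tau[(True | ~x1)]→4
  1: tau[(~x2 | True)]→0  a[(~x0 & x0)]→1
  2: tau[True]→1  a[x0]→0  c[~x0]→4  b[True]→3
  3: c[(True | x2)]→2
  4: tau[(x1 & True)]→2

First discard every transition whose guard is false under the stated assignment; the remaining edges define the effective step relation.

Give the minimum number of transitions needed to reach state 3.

Answer: 3

Working:
Layered search for 3:
  depth 0: {0}
  depth 1: {4}
  depth 2: {2}
  depth 3: {1,3}
first hit 3 at d=3 via tau·tau·b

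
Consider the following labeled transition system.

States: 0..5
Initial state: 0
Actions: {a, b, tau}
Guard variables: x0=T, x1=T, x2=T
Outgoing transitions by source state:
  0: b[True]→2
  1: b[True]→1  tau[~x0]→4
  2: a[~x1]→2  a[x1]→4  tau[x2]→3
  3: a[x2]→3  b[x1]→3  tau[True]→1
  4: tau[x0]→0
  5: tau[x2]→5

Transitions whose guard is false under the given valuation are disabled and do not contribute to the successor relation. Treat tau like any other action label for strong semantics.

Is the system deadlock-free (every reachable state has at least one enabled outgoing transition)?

Reach set: {0,1,2,3,4}
  0: b→2  [1 out]
  1: b→1  [1 out]
  2: a→4  tau→3  [2 out]
  3: a→3  b→3  tau→1  [3 out]
  4: tau→0  [1 out]

Answer: DEADLOCK-FREE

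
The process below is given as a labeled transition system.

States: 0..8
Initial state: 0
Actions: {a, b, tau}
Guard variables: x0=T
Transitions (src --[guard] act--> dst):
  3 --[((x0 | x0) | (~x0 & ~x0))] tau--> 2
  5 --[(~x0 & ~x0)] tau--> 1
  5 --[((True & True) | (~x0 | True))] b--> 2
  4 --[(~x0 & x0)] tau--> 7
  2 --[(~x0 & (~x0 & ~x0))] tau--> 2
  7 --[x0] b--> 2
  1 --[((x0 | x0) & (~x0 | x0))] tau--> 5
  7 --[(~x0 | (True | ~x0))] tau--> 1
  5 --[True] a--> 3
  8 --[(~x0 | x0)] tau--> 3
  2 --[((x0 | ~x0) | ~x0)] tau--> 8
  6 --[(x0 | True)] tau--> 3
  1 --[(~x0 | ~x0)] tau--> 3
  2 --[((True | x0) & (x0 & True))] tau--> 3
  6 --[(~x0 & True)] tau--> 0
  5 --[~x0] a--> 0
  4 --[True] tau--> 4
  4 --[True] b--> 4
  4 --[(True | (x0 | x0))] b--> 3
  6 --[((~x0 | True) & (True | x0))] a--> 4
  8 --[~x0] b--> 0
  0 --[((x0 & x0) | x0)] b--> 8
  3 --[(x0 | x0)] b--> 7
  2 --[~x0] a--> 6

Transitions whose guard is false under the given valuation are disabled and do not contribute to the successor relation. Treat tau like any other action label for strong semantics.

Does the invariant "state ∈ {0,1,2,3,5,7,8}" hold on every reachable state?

Answer: INVARIANT HOLDS

Working:
Safe = {0,1,2,3,5,7,8}
R = {0,1,2,3,5,7,8}
  0: ok
  1: ok
  2: ok
  3: ok
  5: ok
  7: ok
  8: ok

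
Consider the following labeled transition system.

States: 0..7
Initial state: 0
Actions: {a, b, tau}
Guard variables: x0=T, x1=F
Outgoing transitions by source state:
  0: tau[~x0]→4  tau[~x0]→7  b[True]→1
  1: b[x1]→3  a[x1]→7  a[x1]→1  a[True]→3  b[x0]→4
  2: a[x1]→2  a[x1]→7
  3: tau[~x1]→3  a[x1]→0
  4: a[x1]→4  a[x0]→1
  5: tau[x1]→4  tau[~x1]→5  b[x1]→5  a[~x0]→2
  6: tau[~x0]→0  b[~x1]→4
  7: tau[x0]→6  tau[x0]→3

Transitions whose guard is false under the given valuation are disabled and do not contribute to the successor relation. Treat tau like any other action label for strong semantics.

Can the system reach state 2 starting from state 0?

Answer: UNREACHABLE

Working:
After dropping false guards: 9 live edges.
L0 = {0}
L1 = {1}  total {0,1}
L2 = {3,4}  total {0,1,3,4}
Reach set: {0,1,3,4}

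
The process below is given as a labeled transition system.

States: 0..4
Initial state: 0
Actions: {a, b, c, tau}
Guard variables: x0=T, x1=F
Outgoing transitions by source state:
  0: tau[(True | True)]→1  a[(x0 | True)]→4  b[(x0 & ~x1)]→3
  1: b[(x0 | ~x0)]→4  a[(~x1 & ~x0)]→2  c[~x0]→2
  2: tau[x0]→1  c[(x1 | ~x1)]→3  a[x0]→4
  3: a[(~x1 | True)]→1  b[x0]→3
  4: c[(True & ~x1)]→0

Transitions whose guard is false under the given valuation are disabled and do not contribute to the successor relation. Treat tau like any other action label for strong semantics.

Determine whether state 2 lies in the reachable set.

Guard filter leaves 10 enabled edge(s).
Layer 0: {0}
Layer 1: {1,3,4}  now seen {0,1,3,4}
Reach set: {0,1,3,4}

Answer: UNREACHABLE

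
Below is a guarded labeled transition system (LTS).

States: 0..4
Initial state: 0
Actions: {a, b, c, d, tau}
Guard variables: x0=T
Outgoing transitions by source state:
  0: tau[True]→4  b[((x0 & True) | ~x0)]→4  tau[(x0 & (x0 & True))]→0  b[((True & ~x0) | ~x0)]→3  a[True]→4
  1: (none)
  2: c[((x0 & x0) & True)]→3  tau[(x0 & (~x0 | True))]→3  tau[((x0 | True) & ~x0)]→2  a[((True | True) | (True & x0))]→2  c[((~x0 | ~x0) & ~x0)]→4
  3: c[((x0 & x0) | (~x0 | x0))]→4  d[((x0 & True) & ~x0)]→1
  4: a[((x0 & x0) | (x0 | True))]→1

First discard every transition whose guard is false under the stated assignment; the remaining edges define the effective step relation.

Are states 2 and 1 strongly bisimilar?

Answer: NOT BISIMILAR

Analysis:
Compute ~ classes (split until stable):
  P[0] = {{0,1,2,3,4}}
  P[1] = {{0},{1},{2},{3},{4}}
5 equivalence class(es) (converged in 2)
[2]={2}  [1]={1}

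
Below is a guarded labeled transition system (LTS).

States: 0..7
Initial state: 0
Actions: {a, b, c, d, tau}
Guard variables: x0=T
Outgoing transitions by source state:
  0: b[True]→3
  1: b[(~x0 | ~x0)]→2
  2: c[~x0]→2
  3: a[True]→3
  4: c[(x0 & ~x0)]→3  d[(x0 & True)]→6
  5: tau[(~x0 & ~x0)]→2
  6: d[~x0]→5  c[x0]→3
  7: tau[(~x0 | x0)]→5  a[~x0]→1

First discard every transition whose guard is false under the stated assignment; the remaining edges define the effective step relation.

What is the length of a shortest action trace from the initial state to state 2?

BFS to 2:
  depth 0: {0}
  depth 1: {3}
2 never appears.

Answer: UNREACHABLE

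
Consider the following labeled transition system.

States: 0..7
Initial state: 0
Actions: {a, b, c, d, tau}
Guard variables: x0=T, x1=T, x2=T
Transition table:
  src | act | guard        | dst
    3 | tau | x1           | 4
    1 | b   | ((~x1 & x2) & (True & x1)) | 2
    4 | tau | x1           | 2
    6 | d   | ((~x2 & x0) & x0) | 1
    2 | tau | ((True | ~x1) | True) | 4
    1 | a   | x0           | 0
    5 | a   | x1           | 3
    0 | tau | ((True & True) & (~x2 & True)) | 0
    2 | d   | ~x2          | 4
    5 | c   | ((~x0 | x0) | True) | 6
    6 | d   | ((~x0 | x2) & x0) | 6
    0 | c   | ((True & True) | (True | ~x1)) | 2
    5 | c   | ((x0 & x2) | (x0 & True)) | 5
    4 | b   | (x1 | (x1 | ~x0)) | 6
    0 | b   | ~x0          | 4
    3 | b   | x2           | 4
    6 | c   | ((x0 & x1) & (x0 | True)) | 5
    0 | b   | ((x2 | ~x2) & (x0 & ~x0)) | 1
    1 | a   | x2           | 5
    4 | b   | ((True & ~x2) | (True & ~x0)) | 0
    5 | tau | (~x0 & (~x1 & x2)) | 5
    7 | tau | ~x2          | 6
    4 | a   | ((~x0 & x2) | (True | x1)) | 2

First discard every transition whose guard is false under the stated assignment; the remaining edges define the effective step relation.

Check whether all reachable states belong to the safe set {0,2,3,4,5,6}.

Answer: INVARIANT HOLDS

Trace:
Inv-set: {0,2,3,4,5,6}
R = {0,2,3,4,5,6}
  0: ok
  2: ok
  3: ok
  4: ok
  5: ok
  6: ok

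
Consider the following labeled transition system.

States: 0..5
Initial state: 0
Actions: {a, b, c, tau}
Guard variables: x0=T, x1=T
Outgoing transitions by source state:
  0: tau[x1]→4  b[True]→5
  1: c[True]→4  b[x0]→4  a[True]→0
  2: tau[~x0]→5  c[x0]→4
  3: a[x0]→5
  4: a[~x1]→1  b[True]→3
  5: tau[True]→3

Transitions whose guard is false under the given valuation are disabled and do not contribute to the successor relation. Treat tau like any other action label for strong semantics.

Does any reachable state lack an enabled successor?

R = {0,3,4,5}
  0: b→5  tau→4  [2 out]
  3: a→5  [1 out]
  4: b→3  [1 out]
  5: tau→3  [1 out]

Answer: DEADLOCK-FREE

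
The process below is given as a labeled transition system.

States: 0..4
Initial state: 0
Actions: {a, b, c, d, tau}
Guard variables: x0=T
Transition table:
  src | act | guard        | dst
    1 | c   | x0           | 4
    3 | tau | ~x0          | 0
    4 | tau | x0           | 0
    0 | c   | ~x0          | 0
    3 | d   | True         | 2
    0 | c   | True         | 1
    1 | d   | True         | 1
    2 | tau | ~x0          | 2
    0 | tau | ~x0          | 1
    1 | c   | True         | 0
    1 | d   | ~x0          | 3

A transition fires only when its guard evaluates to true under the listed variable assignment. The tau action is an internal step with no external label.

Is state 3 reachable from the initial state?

Guard filter leaves 6 enabled edge(s).
L0 = {0}
L1 = {1}  now seen {0,1}
L2 = {4}  now seen {0,1,4}
Reach set: {0,1,4}

Answer: UNREACHABLE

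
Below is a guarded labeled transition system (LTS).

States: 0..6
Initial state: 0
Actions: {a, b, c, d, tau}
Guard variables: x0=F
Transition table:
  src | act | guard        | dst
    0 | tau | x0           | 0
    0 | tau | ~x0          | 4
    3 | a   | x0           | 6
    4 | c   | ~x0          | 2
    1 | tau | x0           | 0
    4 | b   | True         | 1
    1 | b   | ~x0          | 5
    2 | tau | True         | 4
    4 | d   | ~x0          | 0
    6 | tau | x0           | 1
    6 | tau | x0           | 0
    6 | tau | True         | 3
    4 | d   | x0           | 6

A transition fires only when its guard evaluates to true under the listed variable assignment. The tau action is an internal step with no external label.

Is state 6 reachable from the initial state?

Answer: UNREACHABLE

Analysis:
After dropping false guards: 7 live edges.
depth 0: {0}
depth 1: {4}  cumulative {0,4}
depth 2: {1,2}  cumulative {0,1,2,4}
depth 3: {5}  cumulative {0,1,2,4,5}
Reachable = {0,1,2,4,5}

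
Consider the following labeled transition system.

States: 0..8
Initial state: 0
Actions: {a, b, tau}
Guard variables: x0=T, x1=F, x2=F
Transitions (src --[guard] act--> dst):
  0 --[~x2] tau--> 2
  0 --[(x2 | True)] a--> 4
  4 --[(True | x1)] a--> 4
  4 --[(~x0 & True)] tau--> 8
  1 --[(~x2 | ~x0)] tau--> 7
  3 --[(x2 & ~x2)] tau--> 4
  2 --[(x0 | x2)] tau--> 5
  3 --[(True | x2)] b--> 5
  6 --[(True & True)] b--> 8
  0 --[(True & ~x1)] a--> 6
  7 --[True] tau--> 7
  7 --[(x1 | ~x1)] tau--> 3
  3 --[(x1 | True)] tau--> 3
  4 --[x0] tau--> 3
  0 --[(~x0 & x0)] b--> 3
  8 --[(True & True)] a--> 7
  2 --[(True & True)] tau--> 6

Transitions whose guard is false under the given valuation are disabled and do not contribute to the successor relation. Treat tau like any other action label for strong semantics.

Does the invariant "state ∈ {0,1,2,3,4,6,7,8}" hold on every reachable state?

Allowed set {0,1,2,3,4,6,7,8}
Reachable = {0,2,3,4,5,6,7,8}
  0: ok
  2: ok
  3: ok
  4: ok
  5: ✗ unsafe
  6: ok
  7: ok
  8: ok
counterexample path to 5: tau·tau

Answer: INVARIANT VIOLATED at state 5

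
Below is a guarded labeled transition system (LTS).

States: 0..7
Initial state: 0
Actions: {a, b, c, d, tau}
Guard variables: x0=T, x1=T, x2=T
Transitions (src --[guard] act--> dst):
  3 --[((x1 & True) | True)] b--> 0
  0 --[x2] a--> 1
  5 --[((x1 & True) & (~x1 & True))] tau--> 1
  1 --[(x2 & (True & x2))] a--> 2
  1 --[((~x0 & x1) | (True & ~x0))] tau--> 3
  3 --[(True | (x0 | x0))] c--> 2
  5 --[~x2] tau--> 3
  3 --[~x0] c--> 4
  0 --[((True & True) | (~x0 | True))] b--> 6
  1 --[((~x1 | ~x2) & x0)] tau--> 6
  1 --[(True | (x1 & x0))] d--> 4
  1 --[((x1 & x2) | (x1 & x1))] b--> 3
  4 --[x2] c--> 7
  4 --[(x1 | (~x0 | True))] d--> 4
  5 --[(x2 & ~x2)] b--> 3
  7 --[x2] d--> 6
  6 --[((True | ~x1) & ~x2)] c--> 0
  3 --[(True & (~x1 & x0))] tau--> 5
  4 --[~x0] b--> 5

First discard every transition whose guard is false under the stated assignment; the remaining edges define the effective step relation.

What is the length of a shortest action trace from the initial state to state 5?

Layered search for 5:
  depth 0: {0}
  depth 1: {1,6}
  depth 2: {2,3,4}
  depth 3: {7}
5 never appears.

Answer: UNREACHABLE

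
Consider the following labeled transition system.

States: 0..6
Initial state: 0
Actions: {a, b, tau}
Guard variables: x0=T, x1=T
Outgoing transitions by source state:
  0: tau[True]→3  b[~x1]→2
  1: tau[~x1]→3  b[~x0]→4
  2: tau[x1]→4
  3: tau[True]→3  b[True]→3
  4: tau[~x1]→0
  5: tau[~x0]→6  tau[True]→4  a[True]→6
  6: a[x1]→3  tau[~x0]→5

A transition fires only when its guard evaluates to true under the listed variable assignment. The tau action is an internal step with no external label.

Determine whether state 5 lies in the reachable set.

Answer: UNREACHABLE

Working:
7 transition(s) survive guard evaluation.
L0 = {0}
L1 = {3}  total {0,3}
Reachable = {0,3}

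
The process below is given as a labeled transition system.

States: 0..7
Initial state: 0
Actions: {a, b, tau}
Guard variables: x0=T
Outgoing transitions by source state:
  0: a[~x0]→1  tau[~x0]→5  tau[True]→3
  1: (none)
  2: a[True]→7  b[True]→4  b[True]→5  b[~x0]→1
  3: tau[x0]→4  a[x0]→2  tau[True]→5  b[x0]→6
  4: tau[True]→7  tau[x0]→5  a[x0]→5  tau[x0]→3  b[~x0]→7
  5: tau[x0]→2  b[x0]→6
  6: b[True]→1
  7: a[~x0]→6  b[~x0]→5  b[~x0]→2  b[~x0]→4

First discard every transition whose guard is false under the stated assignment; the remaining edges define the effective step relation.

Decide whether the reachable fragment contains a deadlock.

Answer: DEADLOCK at state 1

Trace:
R = {0,1,2,3,4,5,6,7}
  0: tau→3  [1 out]
  1: ∅  [no exit]
  2: a→7  b→4  b→5  [3 out]
  3: a→2  b→6  tau→4  tau→5  [4 out]
  4: a→5  tau→3  tau→5  tau→7  [4 out]
  5: b→6  tau→2  [2 out]
  6: b→1  [1 out]
  7: ∅  [no exit]
Path to 1: tau·b·b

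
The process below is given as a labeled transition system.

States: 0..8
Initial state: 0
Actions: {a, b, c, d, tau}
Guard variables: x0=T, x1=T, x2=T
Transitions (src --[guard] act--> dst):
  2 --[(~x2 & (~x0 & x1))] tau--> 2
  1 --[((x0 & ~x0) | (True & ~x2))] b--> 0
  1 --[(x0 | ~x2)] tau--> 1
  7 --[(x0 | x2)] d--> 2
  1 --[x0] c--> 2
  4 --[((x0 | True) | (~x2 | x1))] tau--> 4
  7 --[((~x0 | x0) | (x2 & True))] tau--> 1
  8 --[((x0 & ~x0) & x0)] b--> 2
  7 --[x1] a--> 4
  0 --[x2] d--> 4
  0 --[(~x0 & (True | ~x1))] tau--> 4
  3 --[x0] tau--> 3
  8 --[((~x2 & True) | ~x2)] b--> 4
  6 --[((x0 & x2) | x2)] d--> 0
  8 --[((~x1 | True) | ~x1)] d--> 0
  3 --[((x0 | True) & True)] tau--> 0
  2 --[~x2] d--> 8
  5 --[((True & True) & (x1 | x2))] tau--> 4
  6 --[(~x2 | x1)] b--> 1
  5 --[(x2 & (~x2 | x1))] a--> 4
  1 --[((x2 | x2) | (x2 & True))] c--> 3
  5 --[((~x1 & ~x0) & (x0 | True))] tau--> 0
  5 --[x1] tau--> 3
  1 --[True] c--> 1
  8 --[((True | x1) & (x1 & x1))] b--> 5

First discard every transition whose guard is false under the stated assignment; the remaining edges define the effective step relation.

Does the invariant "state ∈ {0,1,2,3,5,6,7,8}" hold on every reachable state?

Answer: INVARIANT VIOLATED at state 4

Working:
Safe = {0,1,2,3,5,6,7,8}
Reachable = {0,4}
  0: safe
  4: outside
reach 4 via d — violates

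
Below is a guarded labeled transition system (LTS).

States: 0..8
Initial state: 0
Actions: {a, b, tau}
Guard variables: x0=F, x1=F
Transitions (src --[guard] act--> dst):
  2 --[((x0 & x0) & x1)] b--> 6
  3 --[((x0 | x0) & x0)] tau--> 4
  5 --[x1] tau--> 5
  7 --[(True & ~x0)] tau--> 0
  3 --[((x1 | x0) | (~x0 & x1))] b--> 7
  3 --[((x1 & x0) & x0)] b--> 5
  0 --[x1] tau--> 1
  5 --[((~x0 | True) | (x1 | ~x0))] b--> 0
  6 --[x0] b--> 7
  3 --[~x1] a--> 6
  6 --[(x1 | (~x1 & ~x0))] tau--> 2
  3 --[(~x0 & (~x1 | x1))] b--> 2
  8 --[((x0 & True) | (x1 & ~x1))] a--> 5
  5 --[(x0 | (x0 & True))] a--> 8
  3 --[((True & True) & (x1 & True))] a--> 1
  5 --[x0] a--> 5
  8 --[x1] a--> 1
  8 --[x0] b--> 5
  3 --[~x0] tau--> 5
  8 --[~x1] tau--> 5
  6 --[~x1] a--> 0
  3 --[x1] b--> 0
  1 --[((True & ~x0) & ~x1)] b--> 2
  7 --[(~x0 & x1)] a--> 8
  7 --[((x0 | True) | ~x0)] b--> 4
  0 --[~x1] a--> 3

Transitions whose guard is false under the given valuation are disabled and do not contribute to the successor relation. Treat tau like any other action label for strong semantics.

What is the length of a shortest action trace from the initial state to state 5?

Answer: 2

Working:
Breadth-first toward 5:
  depth 0: {0}
  depth 1: {3}
  depth 2: {2,5,6}
depth(5)=2, e.g. a·tau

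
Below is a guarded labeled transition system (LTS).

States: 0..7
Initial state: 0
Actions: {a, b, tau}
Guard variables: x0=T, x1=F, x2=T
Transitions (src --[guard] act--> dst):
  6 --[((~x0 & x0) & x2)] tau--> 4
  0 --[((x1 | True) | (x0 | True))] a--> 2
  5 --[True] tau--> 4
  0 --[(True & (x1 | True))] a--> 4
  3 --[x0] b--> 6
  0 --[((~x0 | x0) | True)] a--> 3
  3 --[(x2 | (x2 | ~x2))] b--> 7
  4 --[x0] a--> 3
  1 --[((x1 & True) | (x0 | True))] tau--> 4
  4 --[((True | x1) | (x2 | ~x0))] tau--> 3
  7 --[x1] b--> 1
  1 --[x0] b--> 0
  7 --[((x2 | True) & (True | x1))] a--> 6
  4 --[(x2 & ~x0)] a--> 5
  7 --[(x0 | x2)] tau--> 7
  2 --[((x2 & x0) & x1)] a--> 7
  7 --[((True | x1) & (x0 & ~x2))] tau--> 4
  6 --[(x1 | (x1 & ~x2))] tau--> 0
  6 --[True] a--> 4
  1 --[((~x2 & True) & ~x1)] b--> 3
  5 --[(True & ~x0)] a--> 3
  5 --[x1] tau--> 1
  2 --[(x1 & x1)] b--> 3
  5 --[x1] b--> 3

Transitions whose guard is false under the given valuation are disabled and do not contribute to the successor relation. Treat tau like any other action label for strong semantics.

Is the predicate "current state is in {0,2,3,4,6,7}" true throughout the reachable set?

Answer: INVARIANT HOLDS

Analysis:
Safe = {0,2,3,4,6,7}
R = {0,2,3,4,6,7}
  0: safe
  2: safe
  3: safe
  4: safe
  6: safe
  7: safe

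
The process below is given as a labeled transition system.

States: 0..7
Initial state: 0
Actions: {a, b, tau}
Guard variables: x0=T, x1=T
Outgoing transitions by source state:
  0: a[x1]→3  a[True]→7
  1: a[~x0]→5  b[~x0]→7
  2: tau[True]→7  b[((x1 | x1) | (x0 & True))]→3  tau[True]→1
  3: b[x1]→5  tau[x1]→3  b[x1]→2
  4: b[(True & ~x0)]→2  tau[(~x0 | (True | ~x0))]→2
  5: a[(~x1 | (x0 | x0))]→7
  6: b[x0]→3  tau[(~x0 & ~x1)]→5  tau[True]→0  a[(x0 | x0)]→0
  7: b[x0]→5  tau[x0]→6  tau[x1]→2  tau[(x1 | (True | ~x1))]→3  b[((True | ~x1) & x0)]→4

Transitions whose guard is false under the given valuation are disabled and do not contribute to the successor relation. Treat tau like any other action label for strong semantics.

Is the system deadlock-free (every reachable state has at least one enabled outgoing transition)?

Answer: DEADLOCK at state 1

Trace:
R = {0,1,2,3,4,5,6,7}
  0: a→3  a→7  [deg 2]
  1: ∅  [no exit]
  2: b→3  tau→1  tau→7  [deg 3]
  3: b→2  b→5  tau→3  [deg 3]
  4: tau→2  [deg 1]
  5: a→7  [deg 1]
  6: a→0  b→3  tau→0  [deg 3]
  7: b→4  b→5  tau→2  tau→3  tau→6  [deg 5]
witness 1: a·b·tau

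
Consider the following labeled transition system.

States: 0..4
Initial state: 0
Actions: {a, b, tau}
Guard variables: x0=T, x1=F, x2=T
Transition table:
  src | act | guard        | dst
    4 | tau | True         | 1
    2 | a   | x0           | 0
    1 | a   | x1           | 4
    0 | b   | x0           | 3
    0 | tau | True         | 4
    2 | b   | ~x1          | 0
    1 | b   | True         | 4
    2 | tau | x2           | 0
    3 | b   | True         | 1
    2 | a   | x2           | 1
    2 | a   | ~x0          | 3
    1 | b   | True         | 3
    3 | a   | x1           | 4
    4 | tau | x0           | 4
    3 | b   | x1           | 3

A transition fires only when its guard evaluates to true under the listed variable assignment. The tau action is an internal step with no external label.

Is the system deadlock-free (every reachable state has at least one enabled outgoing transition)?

Reachable = {0,1,3,4}
  0: b→3  tau→4  [deg 2]
  1: b→3  b→4  [deg 2]
  3: b→1  [deg 1]
  4: tau→1  tau→4  [deg 2]

Answer: DEADLOCK-FREE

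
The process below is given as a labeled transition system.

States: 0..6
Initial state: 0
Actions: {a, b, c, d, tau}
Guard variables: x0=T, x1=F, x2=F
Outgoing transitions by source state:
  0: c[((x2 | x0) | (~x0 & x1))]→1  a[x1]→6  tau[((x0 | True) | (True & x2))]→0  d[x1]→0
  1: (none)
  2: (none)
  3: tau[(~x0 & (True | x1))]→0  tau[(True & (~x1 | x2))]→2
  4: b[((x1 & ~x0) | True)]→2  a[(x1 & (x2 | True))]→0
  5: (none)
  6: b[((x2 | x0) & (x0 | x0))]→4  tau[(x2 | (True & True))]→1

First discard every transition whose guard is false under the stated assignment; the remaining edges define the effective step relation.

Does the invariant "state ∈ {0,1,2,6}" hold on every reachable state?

Inv-set: {0,1,2,6}
R = {0,1}
  0: safe
  1: safe

Answer: INVARIANT HOLDS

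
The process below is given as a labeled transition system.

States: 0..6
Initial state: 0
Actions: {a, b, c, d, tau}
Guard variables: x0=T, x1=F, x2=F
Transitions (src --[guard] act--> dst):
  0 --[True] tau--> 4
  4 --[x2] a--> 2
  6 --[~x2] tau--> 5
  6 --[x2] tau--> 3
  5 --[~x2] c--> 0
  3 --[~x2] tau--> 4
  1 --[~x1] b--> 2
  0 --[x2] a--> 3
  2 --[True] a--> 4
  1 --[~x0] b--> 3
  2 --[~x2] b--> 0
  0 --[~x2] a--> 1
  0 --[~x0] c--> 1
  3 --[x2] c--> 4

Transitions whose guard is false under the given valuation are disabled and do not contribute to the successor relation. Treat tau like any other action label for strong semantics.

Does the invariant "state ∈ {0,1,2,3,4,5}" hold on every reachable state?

Answer: INVARIANT HOLDS

Working:
Allowed set {0,1,2,3,4,5}
R = {0,1,2,4}
  0: ok
  1: ok
  2: ok
  4: ok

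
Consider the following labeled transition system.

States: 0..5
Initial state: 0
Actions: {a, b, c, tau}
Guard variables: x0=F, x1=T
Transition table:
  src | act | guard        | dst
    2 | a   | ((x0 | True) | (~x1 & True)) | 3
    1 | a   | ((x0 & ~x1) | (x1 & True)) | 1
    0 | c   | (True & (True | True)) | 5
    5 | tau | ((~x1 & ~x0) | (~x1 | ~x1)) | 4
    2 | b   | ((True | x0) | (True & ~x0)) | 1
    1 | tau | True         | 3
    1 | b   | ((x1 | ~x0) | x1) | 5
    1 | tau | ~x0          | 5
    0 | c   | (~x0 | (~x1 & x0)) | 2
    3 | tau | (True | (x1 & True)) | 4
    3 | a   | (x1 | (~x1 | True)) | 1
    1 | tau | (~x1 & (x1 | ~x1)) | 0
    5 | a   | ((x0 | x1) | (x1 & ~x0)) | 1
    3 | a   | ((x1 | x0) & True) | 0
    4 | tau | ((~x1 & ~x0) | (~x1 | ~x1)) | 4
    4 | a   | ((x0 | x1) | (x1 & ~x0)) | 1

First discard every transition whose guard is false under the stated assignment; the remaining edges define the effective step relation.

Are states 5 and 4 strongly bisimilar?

Bisimulation quotient by refinement:
  P[0] = {{0,1,2,3,4,5}}
  P[1] = {{0},{1},{2},{3},{4,5}}
Fixed point at round 2; 5 class(es).
5∈{4,5}, 4∈{4,5}

Answer: BISIMILAR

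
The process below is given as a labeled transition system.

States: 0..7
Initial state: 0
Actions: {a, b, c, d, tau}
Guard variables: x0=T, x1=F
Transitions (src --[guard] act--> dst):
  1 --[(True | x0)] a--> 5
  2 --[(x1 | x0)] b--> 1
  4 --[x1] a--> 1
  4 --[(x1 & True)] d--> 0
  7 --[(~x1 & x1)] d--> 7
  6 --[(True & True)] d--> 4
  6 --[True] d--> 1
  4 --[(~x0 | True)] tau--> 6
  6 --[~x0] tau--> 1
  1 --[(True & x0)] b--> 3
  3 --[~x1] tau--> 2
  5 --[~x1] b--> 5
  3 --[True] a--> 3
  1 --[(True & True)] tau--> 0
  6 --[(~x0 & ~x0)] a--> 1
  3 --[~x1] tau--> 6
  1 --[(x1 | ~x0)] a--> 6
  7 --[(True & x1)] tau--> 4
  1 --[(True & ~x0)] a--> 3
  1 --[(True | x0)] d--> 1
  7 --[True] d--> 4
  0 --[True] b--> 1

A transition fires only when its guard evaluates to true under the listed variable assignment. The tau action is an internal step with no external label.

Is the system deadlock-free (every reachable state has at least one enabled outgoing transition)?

Answer: DEADLOCK-FREE

Analysis:
Reachable = {0,1,2,3,4,5,6}
  0: b→1  [1 out]
  1: a→5  b→3  d→1  tau→0  [4 out]
  2: b→1  [1 out]
  3: a→3  tau→2  tau→6  [3 out]
  4: tau→6  [1 out]
  5: b→5  [1 out]
  6: d→1  d→4  [2 out]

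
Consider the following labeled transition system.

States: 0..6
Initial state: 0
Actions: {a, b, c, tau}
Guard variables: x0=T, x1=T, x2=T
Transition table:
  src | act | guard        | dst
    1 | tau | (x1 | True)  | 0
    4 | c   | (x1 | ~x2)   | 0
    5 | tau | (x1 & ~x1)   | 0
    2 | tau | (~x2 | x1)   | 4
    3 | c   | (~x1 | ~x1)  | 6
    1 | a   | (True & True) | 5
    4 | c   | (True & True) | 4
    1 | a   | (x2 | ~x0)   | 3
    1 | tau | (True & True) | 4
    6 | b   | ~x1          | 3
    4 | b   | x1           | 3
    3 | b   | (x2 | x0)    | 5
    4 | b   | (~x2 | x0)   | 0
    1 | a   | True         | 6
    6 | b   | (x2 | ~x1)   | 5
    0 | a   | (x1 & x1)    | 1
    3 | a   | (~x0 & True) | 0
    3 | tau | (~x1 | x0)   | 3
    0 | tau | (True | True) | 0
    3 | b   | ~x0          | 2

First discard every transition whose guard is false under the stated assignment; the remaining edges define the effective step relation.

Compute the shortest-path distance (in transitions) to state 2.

Answer: UNREACHABLE

Trace:
BFS to 2:
  L0 = {0}
  L1 = {1}
  L2 = {3,4,5,6}
2 never appears.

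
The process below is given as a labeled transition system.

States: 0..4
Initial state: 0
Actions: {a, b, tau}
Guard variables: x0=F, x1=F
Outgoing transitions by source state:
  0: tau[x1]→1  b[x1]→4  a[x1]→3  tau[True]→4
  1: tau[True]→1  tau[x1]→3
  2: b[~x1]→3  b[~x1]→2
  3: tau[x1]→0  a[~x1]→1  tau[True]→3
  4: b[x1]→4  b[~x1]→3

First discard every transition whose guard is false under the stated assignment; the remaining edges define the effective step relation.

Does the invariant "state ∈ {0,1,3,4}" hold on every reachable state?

Allowed set {0,1,3,4}
Reach set: {0,1,3,4}
  0: ok
  1: ok
  3: ok
  4: ok

Answer: INVARIANT HOLDS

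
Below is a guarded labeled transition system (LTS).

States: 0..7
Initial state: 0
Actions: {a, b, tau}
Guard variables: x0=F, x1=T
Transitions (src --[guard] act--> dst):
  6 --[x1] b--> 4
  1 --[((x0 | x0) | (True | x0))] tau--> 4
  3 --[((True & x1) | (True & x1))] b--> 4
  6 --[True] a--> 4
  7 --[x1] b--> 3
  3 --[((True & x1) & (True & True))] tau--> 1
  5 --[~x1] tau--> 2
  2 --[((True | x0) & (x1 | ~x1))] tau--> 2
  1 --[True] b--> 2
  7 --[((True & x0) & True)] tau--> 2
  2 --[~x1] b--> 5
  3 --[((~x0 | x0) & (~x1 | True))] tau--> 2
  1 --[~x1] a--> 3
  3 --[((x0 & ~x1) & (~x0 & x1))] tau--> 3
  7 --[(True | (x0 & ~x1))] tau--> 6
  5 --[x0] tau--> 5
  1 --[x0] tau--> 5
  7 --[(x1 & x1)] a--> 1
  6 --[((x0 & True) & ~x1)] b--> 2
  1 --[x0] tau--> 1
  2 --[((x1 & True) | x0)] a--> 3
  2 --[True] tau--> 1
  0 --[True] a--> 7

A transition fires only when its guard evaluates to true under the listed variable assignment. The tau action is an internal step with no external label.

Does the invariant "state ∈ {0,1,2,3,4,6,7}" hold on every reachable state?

Inv-set: {0,1,2,3,4,6,7}
R = {0,1,2,3,4,6,7}
  0: ok
  1: ok
  2: ok
  3: ok
  4: ok
  6: ok
  7: ok

Answer: INVARIANT HOLDS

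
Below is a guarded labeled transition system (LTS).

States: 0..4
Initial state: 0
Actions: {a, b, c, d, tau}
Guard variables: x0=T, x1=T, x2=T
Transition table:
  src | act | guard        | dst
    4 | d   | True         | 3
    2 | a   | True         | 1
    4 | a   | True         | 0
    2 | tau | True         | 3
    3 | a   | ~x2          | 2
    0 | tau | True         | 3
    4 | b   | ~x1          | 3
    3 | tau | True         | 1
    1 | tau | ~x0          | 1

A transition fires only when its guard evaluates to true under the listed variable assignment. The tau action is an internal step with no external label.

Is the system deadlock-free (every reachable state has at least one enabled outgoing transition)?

Reachable = {0,1,3}
  0: tau→3  [deg 1]
  1: ∅  [no exit]
  3: tau→1  [deg 1]
witness 1: tau·tau

Answer: DEADLOCK at state 1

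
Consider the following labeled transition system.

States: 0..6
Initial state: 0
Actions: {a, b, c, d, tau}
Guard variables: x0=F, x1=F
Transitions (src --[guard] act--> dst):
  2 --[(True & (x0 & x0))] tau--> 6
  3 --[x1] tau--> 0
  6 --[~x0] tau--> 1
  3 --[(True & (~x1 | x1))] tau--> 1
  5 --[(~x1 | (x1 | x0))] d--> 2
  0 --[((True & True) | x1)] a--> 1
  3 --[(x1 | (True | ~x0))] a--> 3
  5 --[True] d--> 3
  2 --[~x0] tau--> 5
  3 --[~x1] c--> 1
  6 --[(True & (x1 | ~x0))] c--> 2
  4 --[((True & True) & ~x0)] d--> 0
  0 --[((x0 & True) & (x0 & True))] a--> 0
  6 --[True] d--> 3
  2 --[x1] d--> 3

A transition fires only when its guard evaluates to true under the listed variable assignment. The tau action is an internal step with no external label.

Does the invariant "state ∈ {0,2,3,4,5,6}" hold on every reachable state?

Allowed set {0,2,3,4,5,6}
Reachable = {0,1}
  0: ✓
  1: outside
reach 1 via a — violates

Answer: INVARIANT VIOLATED at state 1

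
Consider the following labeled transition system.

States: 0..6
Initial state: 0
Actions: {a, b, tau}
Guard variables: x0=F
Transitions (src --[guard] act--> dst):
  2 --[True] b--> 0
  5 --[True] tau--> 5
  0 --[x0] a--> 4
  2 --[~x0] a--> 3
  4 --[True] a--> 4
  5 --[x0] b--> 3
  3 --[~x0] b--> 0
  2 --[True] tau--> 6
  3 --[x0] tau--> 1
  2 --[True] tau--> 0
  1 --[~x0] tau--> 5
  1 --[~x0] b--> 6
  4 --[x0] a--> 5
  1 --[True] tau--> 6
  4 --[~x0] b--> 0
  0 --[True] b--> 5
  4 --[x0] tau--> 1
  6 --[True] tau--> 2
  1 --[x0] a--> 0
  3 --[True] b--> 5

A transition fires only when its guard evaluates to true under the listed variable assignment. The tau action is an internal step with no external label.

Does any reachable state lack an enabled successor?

R = {0,5}
  0: b→5  [deg 1]
  5: tau→5  [deg 1]

Answer: DEADLOCK-FREE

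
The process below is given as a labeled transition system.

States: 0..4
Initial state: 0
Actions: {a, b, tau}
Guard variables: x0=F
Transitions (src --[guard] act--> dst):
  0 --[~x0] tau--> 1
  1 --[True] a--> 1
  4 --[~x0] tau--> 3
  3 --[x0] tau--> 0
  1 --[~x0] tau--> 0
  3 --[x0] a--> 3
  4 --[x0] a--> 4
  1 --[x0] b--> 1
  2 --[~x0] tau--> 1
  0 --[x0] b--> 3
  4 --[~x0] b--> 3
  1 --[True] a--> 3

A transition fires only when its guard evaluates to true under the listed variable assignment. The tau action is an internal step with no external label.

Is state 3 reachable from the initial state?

Guard filter leaves 7 enabled edge(s).
L0 = {0}
L1 = {1}  now seen {0,1}
L2 = {3}  now seen {0,1,3}
Reachable = {0,1,3}
witness 3: tau·a

Answer: REACHABLE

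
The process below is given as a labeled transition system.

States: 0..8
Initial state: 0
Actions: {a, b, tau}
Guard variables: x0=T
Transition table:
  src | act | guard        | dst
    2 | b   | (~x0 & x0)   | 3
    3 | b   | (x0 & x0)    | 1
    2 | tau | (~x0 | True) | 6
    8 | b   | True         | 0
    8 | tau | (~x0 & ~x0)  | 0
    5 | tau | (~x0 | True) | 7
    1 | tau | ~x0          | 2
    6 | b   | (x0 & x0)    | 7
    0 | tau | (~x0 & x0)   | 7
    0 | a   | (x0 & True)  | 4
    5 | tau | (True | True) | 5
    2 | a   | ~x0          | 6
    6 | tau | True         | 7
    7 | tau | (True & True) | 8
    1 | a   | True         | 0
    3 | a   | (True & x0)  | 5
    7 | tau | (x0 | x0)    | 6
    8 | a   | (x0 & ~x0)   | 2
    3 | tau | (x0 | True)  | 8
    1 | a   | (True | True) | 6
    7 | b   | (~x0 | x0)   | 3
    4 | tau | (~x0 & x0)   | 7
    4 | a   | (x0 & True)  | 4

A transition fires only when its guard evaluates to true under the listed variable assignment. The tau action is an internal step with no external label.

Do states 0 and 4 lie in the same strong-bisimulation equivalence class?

Refine partition for ~:
  round 0: {{0,1,2,3,4,5,6,7,8}}
  round 1: {{0,1,4},{2,5},{3},{6,7},{8}}
  round 2: {{0,4},{1},{2},{3},{5},{6},{7},{8}}
Fixed point at round 3; 8 class(es).
[0]={0,4}  [4]={0,4}

Answer: BISIMILAR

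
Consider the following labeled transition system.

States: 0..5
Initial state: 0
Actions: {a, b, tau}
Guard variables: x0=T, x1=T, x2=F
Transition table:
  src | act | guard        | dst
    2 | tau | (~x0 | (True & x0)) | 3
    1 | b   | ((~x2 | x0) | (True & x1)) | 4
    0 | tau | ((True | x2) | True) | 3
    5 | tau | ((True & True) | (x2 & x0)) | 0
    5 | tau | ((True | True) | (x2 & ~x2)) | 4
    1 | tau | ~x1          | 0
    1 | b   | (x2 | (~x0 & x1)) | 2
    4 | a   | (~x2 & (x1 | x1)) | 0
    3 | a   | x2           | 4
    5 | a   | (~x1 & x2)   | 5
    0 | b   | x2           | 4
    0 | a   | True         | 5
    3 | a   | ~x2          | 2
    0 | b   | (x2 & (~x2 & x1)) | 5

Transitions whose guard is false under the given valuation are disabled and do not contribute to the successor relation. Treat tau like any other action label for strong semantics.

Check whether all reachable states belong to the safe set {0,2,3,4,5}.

Answer: INVARIANT HOLDS

Analysis:
Safe = {0,2,3,4,5}
Reachable = {0,2,3,4,5}
  0: ok
  2: ok
  3: ok
  4: ok
  5: ok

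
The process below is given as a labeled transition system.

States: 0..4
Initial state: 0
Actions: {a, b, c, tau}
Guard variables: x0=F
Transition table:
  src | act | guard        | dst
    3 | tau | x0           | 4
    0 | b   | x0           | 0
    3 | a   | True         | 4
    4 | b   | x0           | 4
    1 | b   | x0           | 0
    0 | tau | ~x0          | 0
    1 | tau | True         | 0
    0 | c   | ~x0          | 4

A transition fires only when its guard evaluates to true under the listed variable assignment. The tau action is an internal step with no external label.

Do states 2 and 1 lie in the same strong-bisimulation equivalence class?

Answer: NOT BISIMILAR

Working:
Refine partition for ~:
  P[0] = {{0,1,2,3,4}}
  P[1] = {{0},{1},{2,4},{3}}
Fixed point at round 2; 4 class(es).
class of 2: {2,4}; class of 1: {1}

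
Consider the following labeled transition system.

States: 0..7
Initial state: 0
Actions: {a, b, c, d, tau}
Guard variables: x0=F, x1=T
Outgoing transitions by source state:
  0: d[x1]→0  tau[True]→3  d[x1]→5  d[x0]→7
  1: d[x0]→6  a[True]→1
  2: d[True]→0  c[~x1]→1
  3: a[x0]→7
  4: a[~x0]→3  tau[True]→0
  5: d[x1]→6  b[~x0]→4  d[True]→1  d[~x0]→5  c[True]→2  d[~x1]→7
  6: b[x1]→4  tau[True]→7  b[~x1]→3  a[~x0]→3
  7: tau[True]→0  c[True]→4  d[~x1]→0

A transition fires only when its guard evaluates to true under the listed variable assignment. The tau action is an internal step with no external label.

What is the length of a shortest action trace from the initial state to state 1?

Answer: 2

Working:
BFS to 1:
  depth 0: {0}
  depth 1: {3,5}
  depth 2: {1,2,4,6}
first hit 1 at d=2 via d·d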